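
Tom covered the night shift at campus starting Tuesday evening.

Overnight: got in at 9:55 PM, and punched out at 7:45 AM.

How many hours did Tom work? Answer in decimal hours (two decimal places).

Overnight: 9:55 PM → midnight = 2 h 5 min; midnight → 7:45 AM = 7 h 45 min; span 9 h 50 min

9.83 hours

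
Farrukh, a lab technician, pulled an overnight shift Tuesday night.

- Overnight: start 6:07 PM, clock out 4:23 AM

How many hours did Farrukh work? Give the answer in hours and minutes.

Overnight: 6:07 PM → midnight = 5 h 53 min; midnight → 4:23 AM = 4 h 23 min; span 10 h 16 min

10 h 16 min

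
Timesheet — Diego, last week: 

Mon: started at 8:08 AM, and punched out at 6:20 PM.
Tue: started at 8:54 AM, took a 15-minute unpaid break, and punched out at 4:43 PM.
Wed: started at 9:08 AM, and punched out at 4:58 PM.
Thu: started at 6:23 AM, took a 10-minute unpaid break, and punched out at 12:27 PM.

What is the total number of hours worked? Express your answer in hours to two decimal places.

31.50 hours

Mon: 8:08 AM–6:20 PM = 10 h 12 min
Tue: 8:54 AM–4:43 PM = 7 h 49 min; less 15 min break → 7 h 34 min
Wed: 9:08 AM–4:58 PM = 7 h 50 min
Thu: 6:23 AM–12:27 PM = 6 h 4 min; less 10 min break → 5 h 54 min
Total: 10 h 12 min + 7 h 34 min + 7 h 50 min + 5 h 54 min = 31 h 30 min.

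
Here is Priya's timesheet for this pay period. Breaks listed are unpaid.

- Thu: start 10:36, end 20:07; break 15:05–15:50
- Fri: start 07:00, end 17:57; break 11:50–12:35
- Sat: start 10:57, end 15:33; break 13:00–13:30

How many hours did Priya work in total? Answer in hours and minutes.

23 h 4 min

Thu: 10:36–20:07 = 9 h 31 min; less 45 min break → 8 h 46 min
Fri: 07:00–17:57 = 10 h 57 min; less 45 min break → 10 h 12 min
Sat: 10:57–15:33 = 4 h 36 min; less 30 min break → 4 h 6 min
Total: 8 h 46 min + 10 h 12 min + 4 h 6 min = 23 h 4 min.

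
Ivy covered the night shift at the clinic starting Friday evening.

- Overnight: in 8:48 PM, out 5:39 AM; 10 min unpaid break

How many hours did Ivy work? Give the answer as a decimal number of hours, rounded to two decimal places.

8.68 hours

Overnight: 8:48 PM → midnight = 3 h 12 min; midnight → 5:39 AM = 5 h 39 min; span 8 h 51 min; less 10 min break → 8 h 41 min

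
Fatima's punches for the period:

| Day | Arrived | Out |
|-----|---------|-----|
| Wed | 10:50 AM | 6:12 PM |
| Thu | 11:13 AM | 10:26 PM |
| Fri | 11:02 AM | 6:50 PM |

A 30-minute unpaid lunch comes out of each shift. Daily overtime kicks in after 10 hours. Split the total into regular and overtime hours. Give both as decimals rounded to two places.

Regular 24.17 hours, overtime 0.72 hours

Wed: 10:50 AM–6:12 PM = 7 h 22 min; less 30 min break → 6 h 52 min
Thu: 11:13 AM–10:26 PM = 11 h 13 min; less 30 min break → 10 h 43 min
Fri: 11:02 AM–6:50 PM = 7 h 48 min; less 30 min break → 7 h 18 min
Wed reg 6 h 52 min / OT 0 h 0 min; Thu reg 10 h 0 min / OT 0 h 43 min; Fri reg 7 h 18 min / OT 0 h 0 min.
Totals: regular 24 h 10 min, overtime 0 h 43 min.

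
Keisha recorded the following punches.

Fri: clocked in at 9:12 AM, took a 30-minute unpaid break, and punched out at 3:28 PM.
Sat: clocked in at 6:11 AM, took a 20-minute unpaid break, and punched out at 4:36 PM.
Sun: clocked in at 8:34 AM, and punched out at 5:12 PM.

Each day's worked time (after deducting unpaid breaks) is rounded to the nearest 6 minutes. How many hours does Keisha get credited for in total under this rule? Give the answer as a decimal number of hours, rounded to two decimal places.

Fri: 9:12 AM–3:28 PM = 6 h 16 min − 30 min = 5 h 46 min → rounds to 5 h 48 min
Sat: 6:11 AM–4:36 PM = 10 h 25 min − 20 min = 10 h 5 min → rounds to 10 h 6 min
Sun: 8:34 AM–5:12 PM = 8 h 38 min → rounds to 8 h 36 min
Total credited: 24 h 30 min.

24.50 hours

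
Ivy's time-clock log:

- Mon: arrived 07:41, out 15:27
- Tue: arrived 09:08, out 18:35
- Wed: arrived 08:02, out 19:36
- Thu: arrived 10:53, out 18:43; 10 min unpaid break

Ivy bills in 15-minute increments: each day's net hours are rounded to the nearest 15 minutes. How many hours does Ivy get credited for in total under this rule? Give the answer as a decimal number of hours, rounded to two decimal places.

36.50 hours

Mon: 07:41–15:27 = 7 h 46 min → rounds to 7 h 45 min
Tue: 09:08–18:35 = 9 h 27 min → rounds to 9 h 30 min
Wed: 08:02–19:36 = 11 h 34 min → rounds to 11 h 30 min
Thu: 10:53–18:43 = 7 h 50 min − 10 min = 7 h 40 min → rounds to 7 h 45 min
Total credited: 36 h 30 min.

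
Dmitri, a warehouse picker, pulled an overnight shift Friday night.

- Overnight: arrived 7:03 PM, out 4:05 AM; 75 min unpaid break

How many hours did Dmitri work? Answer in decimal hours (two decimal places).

7.78 hours

Overnight: 7:03 PM → midnight = 4 h 57 min; midnight → 4:05 AM = 4 h 5 min; span 9 h 2 min; less 75 min break → 7 h 47 min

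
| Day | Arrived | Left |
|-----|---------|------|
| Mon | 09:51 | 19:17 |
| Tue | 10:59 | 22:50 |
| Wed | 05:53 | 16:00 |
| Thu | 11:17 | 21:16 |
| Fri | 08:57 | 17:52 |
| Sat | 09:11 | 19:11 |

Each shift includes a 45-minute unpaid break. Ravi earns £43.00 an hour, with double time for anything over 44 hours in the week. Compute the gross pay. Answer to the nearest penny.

£2906.80

Mon: 09:51–19:17 = 9 h 26 min; less 45 min break → 8 h 41 min
Tue: 10:59–22:50 = 11 h 51 min; less 45 min break → 11 h 6 min
Wed: 05:53–16:00 = 10 h 7 min; less 45 min break → 9 h 22 min
Thu: 11:17–21:16 = 9 h 59 min; less 45 min break → 9 h 14 min
Fri: 08:57–17:52 = 8 h 55 min; less 45 min break → 8 h 10 min
Sat: 09:11–19:11 = 10 h 0 min; less 45 min break → 9 h 15 min
Total worked: 55 h 48 min = 3348 min.
Regular 44 h 0 min = 2640 min at £43.00/h; overtime 11 h 48 min = 708 min at £86.00/h.
Pay = (2640 × £43.00 + 708 × £86.00) ÷ 60 = £2906.80.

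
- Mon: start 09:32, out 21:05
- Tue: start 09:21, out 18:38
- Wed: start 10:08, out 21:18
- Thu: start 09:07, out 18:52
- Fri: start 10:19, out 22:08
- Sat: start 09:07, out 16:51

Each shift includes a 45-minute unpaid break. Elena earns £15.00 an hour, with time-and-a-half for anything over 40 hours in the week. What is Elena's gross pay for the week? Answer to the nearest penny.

£978.00

Mon: 09:32–21:05 = 11 h 33 min; less 45 min break → 10 h 48 min
Tue: 09:21–18:38 = 9 h 17 min; less 45 min break → 8 h 32 min
Wed: 10:08–21:18 = 11 h 10 min; less 45 min break → 10 h 25 min
Thu: 09:07–18:52 = 9 h 45 min; less 45 min break → 9 h 0 min
Fri: 10:19–22:08 = 11 h 49 min; less 45 min break → 11 h 4 min
Sat: 09:07–16:51 = 7 h 44 min; less 45 min break → 6 h 59 min
Total worked: 56 h 48 min = 3408 min.
Regular 40 h 0 min = 2400 min at £15.00/h; overtime 16 h 48 min = 1008 min at £22.50/h.
Pay = (2400 × £15.00 + 1008 × £22.50) ÷ 60 = £978.00.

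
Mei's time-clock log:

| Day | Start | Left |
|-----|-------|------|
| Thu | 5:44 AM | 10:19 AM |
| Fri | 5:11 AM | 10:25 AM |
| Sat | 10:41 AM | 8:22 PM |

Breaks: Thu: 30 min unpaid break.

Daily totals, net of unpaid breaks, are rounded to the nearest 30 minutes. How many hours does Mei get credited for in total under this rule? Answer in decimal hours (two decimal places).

Thu: 5:44 AM–10:19 AM = 4 h 35 min − 30 min = 4 h 5 min → rounds to 4 h 0 min
Fri: 5:11 AM–10:25 AM = 5 h 14 min → rounds to 5 h 0 min
Sat: 10:41 AM–8:22 PM = 9 h 41 min → rounds to 9 h 30 min
Total credited: 18 h 30 min.

18.50 hours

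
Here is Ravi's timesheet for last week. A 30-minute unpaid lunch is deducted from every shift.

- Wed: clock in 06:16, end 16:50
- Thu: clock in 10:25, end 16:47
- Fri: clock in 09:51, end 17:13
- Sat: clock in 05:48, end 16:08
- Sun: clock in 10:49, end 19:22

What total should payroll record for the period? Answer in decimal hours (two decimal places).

Wed: 06:16–16:50 = 10 h 34 min; less 30 min break → 10 h 4 min
Thu: 10:25–16:47 = 6 h 22 min; less 30 min break → 5 h 52 min
Fri: 09:51–17:13 = 7 h 22 min; less 30 min break → 6 h 52 min
Sat: 05:48–16:08 = 10 h 20 min; less 30 min break → 9 h 50 min
Sun: 10:49–19:22 = 8 h 33 min; less 30 min break → 8 h 3 min
Total: 10 h 4 min + 5 h 52 min + 6 h 52 min + 9 h 50 min + 8 h 3 min = 40 h 41 min.

40.68 hours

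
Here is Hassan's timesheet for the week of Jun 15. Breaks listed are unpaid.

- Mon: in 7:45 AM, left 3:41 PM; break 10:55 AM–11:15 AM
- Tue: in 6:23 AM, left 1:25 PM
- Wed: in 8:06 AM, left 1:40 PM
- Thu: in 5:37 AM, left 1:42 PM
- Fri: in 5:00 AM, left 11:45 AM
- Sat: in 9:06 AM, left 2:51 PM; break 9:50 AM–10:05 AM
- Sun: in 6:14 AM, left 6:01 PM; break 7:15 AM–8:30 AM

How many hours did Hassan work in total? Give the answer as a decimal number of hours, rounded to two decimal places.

51.07 hours

Mon: 7:45 AM–3:41 PM = 7 h 56 min; less 20 min break → 7 h 36 min
Tue: 6:23 AM–1:25 PM = 7 h 2 min
Wed: 8:06 AM–1:40 PM = 5 h 34 min
Thu: 5:37 AM–1:42 PM = 8 h 5 min
Fri: 5:00 AM–11:45 AM = 6 h 45 min
Sat: 9:06 AM–2:51 PM = 5 h 45 min; less 15 min break → 5 h 30 min
Sun: 6:14 AM–6:01 PM = 11 h 47 min; less 75 min break → 10 h 32 min
Total: 7 h 36 min + 7 h 2 min + 5 h 34 min + 8 h 5 min + 6 h 45 min + 5 h 30 min + 10 h 32 min = 51 h 4 min.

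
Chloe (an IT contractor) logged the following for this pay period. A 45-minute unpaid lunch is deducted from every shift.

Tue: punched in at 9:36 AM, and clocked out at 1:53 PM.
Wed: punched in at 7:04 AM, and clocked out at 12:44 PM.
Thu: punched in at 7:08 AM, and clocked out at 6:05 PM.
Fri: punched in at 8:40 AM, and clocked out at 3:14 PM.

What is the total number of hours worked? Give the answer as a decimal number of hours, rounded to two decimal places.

Tue: 9:36 AM–1:53 PM = 4 h 17 min; less 45 min break → 3 h 32 min
Wed: 7:04 AM–12:44 PM = 5 h 40 min; less 45 min break → 4 h 55 min
Thu: 7:08 AM–6:05 PM = 10 h 57 min; less 45 min break → 10 h 12 min
Fri: 8:40 AM–3:14 PM = 6 h 34 min; less 45 min break → 5 h 49 min
Total: 3 h 32 min + 4 h 55 min + 10 h 12 min + 5 h 49 min = 24 h 28 min.

24.47 hours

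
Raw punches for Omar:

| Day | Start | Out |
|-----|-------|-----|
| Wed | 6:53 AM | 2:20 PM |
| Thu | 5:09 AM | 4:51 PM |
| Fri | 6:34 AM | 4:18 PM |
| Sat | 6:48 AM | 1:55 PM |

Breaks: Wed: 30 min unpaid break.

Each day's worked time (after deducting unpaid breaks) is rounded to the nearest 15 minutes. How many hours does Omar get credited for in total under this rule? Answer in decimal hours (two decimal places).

35.50 hours

Wed: 6:53 AM–2:20 PM = 7 h 27 min − 30 min = 6 h 57 min → rounds to 7 h 0 min
Thu: 5:09 AM–4:51 PM = 11 h 42 min → rounds to 11 h 45 min
Fri: 6:34 AM–4:18 PM = 9 h 44 min → rounds to 9 h 45 min
Sat: 6:48 AM–1:55 PM = 7 h 7 min → rounds to 7 h 0 min
Total credited: 35 h 30 min.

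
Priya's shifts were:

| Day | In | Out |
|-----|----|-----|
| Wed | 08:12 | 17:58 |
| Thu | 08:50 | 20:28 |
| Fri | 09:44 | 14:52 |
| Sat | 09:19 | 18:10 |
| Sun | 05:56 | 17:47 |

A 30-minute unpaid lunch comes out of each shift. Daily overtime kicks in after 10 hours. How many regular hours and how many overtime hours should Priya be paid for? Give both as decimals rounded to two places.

Wed: 08:12–17:58 = 9 h 46 min; less 30 min break → 9 h 16 min
Thu: 08:50–20:28 = 11 h 38 min; less 30 min break → 11 h 8 min
Fri: 09:44–14:52 = 5 h 8 min; less 30 min break → 4 h 38 min
Sat: 09:19–18:10 = 8 h 51 min; less 30 min break → 8 h 21 min
Sun: 05:56–17:47 = 11 h 51 min; less 30 min break → 11 h 21 min
Wed reg 9 h 16 min / OT 0 h 0 min; Thu reg 10 h 0 min / OT 1 h 8 min; Fri reg 4 h 38 min / OT 0 h 0 min; Sat reg 8 h 21 min / OT 0 h 0 min; Sun reg 10 h 0 min / OT 1 h 21 min.
Totals: regular 42 h 15 min, overtime 2 h 29 min.

Regular 42.25 hours, overtime 2.48 hours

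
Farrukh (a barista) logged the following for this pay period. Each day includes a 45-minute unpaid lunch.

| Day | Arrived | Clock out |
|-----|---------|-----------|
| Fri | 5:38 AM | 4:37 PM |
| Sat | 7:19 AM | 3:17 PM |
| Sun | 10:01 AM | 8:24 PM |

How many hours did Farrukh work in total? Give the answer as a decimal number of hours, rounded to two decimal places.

Fri: 5:38 AM–4:37 PM = 10 h 59 min; less 45 min break → 10 h 14 min
Sat: 7:19 AM–3:17 PM = 7 h 58 min; less 45 min break → 7 h 13 min
Sun: 10:01 AM–8:24 PM = 10 h 23 min; less 45 min break → 9 h 38 min
Total: 10 h 14 min + 7 h 13 min + 9 h 38 min = 27 h 5 min.

27.08 hours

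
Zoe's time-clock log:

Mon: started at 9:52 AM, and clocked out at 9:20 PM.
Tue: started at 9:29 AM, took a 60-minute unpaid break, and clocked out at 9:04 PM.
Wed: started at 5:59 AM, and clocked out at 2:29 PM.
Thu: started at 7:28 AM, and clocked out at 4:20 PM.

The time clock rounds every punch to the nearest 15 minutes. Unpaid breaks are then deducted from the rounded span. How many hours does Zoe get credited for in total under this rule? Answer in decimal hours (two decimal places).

Mon: in 9:52 AM→9:45 AM, out 9:20 PM→9:15 PM; 11 h 30 min
Tue: in 9:29 AM→9:30 AM, out 9:04 PM→9:00 PM; 11 h 30 min − 60 min = 10 h 30 min
Wed: in 5:59 AM→6:00 AM, out 2:29 PM→2:30 PM; 8 h 30 min
Thu: in 7:28 AM→7:30 AM, out 4:20 PM→4:15 PM; 8 h 45 min
Total credited: 39 h 15 min.

39.25 hours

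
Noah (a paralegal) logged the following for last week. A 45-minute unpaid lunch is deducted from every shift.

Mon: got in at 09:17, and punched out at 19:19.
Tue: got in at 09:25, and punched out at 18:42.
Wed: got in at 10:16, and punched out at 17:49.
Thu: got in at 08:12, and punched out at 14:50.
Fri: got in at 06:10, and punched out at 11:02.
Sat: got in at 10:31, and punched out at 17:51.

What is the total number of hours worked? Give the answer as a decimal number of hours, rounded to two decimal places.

Mon: 09:17–19:19 = 10 h 2 min; less 45 min break → 9 h 17 min
Tue: 09:25–18:42 = 9 h 17 min; less 45 min break → 8 h 32 min
Wed: 10:16–17:49 = 7 h 33 min; less 45 min break → 6 h 48 min
Thu: 08:12–14:50 = 6 h 38 min; less 45 min break → 5 h 53 min
Fri: 06:10–11:02 = 4 h 52 min; less 45 min break → 4 h 7 min
Sat: 10:31–17:51 = 7 h 20 min; less 45 min break → 6 h 35 min
Total: 9 h 17 min + 8 h 32 min + 6 h 48 min + 5 h 53 min + 4 h 7 min + 6 h 35 min = 41 h 12 min.

41.20 hours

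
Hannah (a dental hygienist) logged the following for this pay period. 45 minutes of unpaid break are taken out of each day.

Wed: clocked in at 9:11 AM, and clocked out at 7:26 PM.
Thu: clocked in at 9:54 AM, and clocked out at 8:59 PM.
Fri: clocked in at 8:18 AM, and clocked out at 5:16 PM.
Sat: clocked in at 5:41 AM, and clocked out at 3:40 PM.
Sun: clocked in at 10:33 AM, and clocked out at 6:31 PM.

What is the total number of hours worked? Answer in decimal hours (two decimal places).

Wed: 9:11 AM–7:26 PM = 10 h 15 min; less 45 min break → 9 h 30 min
Thu: 9:54 AM–8:59 PM = 11 h 5 min; less 45 min break → 10 h 20 min
Fri: 8:18 AM–5:16 PM = 8 h 58 min; less 45 min break → 8 h 13 min
Sat: 5:41 AM–3:40 PM = 9 h 59 min; less 45 min break → 9 h 14 min
Sun: 10:33 AM–6:31 PM = 7 h 58 min; less 45 min break → 7 h 13 min
Total: 9 h 30 min + 10 h 20 min + 8 h 13 min + 9 h 14 min + 7 h 13 min = 44 h 30 min.

44.50 hours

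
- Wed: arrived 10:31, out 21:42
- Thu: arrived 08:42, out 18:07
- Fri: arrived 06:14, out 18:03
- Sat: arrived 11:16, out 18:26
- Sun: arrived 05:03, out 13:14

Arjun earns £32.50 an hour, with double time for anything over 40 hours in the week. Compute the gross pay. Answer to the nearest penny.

Wed: 10:31–21:42 = 11 h 11 min
Thu: 08:42–18:07 = 9 h 25 min
Fri: 06:14–18:03 = 11 h 49 min
Sat: 11:16–18:26 = 7 h 10 min
Sun: 05:03–13:14 = 8 h 11 min
Total worked: 47 h 46 min = 2866 min.
Regular 40 h 0 min = 2400 min at £32.50/h; overtime 7 h 46 min = 466 min at £65.00/h.
Pay = (2400 × £32.50 + 466 × £65.00) ÷ 60 = £1804.83.

£1804.83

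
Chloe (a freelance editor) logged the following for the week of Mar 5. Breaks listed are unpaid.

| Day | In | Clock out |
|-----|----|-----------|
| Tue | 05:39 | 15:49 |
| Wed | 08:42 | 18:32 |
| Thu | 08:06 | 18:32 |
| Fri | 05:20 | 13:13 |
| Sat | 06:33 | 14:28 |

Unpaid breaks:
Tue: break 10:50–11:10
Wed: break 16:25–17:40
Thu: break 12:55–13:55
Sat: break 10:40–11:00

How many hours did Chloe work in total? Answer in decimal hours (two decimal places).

Tue: 05:39–15:49 = 10 h 10 min; less 20 min break → 9 h 50 min
Wed: 08:42–18:32 = 9 h 50 min; less 75 min break → 8 h 35 min
Thu: 08:06–18:32 = 10 h 26 min; less 60 min break → 9 h 26 min
Fri: 05:20–13:13 = 7 h 53 min
Sat: 06:33–14:28 = 7 h 55 min; less 20 min break → 7 h 35 min
Total: 9 h 50 min + 8 h 35 min + 9 h 26 min + 7 h 53 min + 7 h 35 min = 43 h 19 min.

43.32 hours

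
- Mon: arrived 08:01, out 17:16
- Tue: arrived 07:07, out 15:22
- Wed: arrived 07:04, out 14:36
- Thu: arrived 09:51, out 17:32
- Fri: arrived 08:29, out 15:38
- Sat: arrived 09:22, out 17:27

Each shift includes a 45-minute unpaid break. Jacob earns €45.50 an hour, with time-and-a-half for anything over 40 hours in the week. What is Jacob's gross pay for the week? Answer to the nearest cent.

€2055.46

Mon: 08:01–17:16 = 9 h 15 min; less 45 min break → 8 h 30 min
Tue: 07:07–15:22 = 8 h 15 min; less 45 min break → 7 h 30 min
Wed: 07:04–14:36 = 7 h 32 min; less 45 min break → 6 h 47 min
Thu: 09:51–17:32 = 7 h 41 min; less 45 min break → 6 h 56 min
Fri: 08:29–15:38 = 7 h 9 min; less 45 min break → 6 h 24 min
Sat: 09:22–17:27 = 8 h 5 min; less 45 min break → 7 h 20 min
Total worked: 43 h 27 min = 2607 min.
Regular 40 h 0 min = 2400 min at €45.50/h; overtime 3 h 27 min = 207 min at €68.25/h.
Pay = (2400 × €45.50 + 207 × €68.25) ÷ 60 = €2055.46.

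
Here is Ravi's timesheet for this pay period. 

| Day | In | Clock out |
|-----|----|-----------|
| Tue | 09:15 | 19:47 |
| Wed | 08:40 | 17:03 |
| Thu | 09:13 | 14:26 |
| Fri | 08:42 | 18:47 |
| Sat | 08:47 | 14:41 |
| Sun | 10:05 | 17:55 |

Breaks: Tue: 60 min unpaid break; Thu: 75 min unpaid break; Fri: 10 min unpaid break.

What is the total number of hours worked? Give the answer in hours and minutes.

Tue: 09:15–19:47 = 10 h 32 min; less 60 min break → 9 h 32 min
Wed: 08:40–17:03 = 8 h 23 min
Thu: 09:13–14:26 = 5 h 13 min; less 75 min break → 3 h 58 min
Fri: 08:42–18:47 = 10 h 5 min; less 10 min break → 9 h 55 min
Sat: 08:47–14:41 = 5 h 54 min
Sun: 10:05–17:55 = 7 h 50 min
Total: 9 h 32 min + 8 h 23 min + 3 h 58 min + 9 h 55 min + 5 h 54 min + 7 h 50 min = 45 h 32 min.

45 h 32 min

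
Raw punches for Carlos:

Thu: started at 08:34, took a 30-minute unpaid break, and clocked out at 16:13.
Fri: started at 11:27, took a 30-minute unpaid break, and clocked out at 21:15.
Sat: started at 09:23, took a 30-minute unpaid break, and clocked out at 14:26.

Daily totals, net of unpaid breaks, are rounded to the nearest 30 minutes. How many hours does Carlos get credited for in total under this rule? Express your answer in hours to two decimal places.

21.00 hours

Thu: 08:34–16:13 = 7 h 39 min − 30 min = 7 h 9 min → rounds to 7 h 0 min
Fri: 11:27–21:15 = 9 h 48 min − 30 min = 9 h 18 min → rounds to 9 h 30 min
Sat: 09:23–14:26 = 5 h 3 min − 30 min = 4 h 33 min → rounds to 4 h 30 min
Total credited: 21 h 0 min.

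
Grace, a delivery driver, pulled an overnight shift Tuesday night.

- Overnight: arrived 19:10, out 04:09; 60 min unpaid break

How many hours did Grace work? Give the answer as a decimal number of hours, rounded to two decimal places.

Overnight: 19:10 → midnight = 4 h 50 min; midnight → 04:09 = 4 h 9 min; span 8 h 59 min; less 60 min break → 7 h 59 min

7.98 hours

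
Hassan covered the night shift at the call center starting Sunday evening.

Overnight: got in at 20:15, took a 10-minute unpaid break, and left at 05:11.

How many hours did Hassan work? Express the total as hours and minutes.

8 h 46 min

Overnight: 20:15 → midnight = 3 h 45 min; midnight → 05:11 = 5 h 11 min; span 8 h 56 min; less 10 min break → 8 h 46 min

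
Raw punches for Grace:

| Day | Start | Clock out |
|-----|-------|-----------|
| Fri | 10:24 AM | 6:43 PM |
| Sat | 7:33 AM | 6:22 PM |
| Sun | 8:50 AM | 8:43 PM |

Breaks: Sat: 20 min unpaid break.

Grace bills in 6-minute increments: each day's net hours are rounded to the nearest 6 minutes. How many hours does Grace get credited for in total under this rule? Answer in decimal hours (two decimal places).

30.70 hours

Fri: 10:24 AM–6:43 PM = 8 h 19 min → rounds to 8 h 18 min
Sat: 7:33 AM–6:22 PM = 10 h 49 min − 20 min = 10 h 29 min → rounds to 10 h 30 min
Sun: 8:50 AM–8:43 PM = 11 h 53 min → rounds to 11 h 54 min
Total credited: 30 h 42 min.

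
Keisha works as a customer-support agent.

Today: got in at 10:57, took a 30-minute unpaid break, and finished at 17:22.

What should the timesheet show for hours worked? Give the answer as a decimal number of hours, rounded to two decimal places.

5.92 hours

Today: 10:57–17:22 = 6 h 25 min; less 30 min break → 5 h 55 min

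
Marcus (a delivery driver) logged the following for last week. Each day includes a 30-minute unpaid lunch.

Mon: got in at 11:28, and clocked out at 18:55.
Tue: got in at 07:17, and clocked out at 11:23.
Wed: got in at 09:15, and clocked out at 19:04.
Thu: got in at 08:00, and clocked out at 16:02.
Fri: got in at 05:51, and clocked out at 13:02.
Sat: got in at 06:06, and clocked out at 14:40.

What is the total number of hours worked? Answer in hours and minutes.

42 h 9 min

Mon: 11:28–18:55 = 7 h 27 min; less 30 min break → 6 h 57 min
Tue: 07:17–11:23 = 4 h 6 min; less 30 min break → 3 h 36 min
Wed: 09:15–19:04 = 9 h 49 min; less 30 min break → 9 h 19 min
Thu: 08:00–16:02 = 8 h 2 min; less 30 min break → 7 h 32 min
Fri: 05:51–13:02 = 7 h 11 min; less 30 min break → 6 h 41 min
Sat: 06:06–14:40 = 8 h 34 min; less 30 min break → 8 h 4 min
Total: 6 h 57 min + 3 h 36 min + 9 h 19 min + 7 h 32 min + 6 h 41 min + 8 h 4 min = 42 h 9 min.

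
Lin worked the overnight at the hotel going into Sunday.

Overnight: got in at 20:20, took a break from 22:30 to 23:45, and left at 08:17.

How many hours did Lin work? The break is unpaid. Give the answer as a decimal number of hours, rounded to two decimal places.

Overnight: 20:20 → midnight = 3 h 40 min; midnight → 08:17 = 8 h 17 min; span 11 h 57 min; less 75 min break → 10 h 42 min

10.70 hours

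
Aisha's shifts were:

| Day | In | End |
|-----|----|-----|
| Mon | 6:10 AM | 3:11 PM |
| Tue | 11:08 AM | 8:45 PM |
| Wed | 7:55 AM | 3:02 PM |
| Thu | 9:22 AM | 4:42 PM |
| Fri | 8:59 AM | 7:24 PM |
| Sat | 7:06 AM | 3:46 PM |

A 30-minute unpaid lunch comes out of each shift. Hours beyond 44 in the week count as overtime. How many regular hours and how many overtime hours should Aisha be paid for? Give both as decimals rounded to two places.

Regular 44.00 hours, overtime 5.17 hours

Mon: 6:10 AM–3:11 PM = 9 h 1 min; less 30 min break → 8 h 31 min
Tue: 11:08 AM–8:45 PM = 9 h 37 min; less 30 min break → 9 h 7 min
Wed: 7:55 AM–3:02 PM = 7 h 7 min; less 30 min break → 6 h 37 min
Thu: 9:22 AM–4:42 PM = 7 h 20 min; less 30 min break → 6 h 50 min
Fri: 8:59 AM–7:24 PM = 10 h 25 min; less 30 min break → 9 h 55 min
Sat: 7:06 AM–3:46 PM = 8 h 40 min; less 30 min break → 8 h 10 min
Total worked: 49 h 10 min = 49.17 h.
Threshold 44 h → overtime 5 h 10 min, regular 44 h 0 min.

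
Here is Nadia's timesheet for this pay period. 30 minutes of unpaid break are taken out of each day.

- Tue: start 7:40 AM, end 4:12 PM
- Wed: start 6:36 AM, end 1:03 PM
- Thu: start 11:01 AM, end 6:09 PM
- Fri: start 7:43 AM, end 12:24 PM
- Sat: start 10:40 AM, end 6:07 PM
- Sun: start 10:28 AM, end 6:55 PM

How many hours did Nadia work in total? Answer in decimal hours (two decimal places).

Tue: 7:40 AM–4:12 PM = 8 h 32 min; less 30 min break → 8 h 2 min
Wed: 6:36 AM–1:03 PM = 6 h 27 min; less 30 min break → 5 h 57 min
Thu: 11:01 AM–6:09 PM = 7 h 8 min; less 30 min break → 6 h 38 min
Fri: 7:43 AM–12:24 PM = 4 h 41 min; less 30 min break → 4 h 11 min
Sat: 10:40 AM–6:07 PM = 7 h 27 min; less 30 min break → 6 h 57 min
Sun: 10:28 AM–6:55 PM = 8 h 27 min; less 30 min break → 7 h 57 min
Total: 8 h 2 min + 5 h 57 min + 6 h 38 min + 4 h 11 min + 6 h 57 min + 7 h 57 min = 39 h 42 min.

39.70 hours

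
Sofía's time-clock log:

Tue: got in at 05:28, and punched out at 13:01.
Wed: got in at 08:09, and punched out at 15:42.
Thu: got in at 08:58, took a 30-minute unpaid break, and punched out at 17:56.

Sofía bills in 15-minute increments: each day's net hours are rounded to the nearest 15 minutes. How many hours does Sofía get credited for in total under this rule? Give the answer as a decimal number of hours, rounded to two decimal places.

Tue: 05:28–13:01 = 7 h 33 min → rounds to 7 h 30 min
Wed: 08:09–15:42 = 7 h 33 min → rounds to 7 h 30 min
Thu: 08:58–17:56 = 8 h 58 min − 30 min = 8 h 28 min → rounds to 8 h 30 min
Total credited: 23 h 30 min.

23.50 hours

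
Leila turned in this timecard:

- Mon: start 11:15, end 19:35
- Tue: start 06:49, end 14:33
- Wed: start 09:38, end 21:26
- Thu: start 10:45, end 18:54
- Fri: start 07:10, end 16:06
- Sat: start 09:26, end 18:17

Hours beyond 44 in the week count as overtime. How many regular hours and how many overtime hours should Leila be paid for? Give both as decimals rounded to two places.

Regular 44.00 hours, overtime 9.80 hours

Mon: 11:15–19:35 = 8 h 20 min
Tue: 06:49–14:33 = 7 h 44 min
Wed: 09:38–21:26 = 11 h 48 min
Thu: 10:45–18:54 = 8 h 9 min
Fri: 07:10–16:06 = 8 h 56 min
Sat: 09:26–18:17 = 8 h 51 min
Total worked: 53 h 48 min = 53.80 h.
Threshold 44 h → overtime 9 h 48 min, regular 44 h 0 min.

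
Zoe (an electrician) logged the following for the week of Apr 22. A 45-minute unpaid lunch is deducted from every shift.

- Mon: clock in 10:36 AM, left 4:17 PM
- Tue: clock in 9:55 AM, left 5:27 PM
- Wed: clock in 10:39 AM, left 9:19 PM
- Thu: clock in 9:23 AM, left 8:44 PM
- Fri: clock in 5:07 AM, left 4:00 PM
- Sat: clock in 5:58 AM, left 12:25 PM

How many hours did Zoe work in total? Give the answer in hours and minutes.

48 h 4 min

Mon: 10:36 AM–4:17 PM = 5 h 41 min; less 45 min break → 4 h 56 min
Tue: 9:55 AM–5:27 PM = 7 h 32 min; less 45 min break → 6 h 47 min
Wed: 10:39 AM–9:19 PM = 10 h 40 min; less 45 min break → 9 h 55 min
Thu: 9:23 AM–8:44 PM = 11 h 21 min; less 45 min break → 10 h 36 min
Fri: 5:07 AM–4:00 PM = 10 h 53 min; less 45 min break → 10 h 8 min
Sat: 5:58 AM–12:25 PM = 6 h 27 min; less 45 min break → 5 h 42 min
Total: 4 h 56 min + 6 h 47 min + 9 h 55 min + 10 h 36 min + 10 h 8 min + 5 h 42 min = 48 h 4 min.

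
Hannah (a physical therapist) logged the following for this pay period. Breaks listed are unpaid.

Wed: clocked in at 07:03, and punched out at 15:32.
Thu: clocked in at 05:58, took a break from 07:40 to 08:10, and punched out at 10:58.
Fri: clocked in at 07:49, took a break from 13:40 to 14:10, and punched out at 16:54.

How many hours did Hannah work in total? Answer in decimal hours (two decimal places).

Wed: 07:03–15:32 = 8 h 29 min
Thu: 05:58–10:58 = 5 h 0 min; less 30 min break → 4 h 30 min
Fri: 07:49–16:54 = 9 h 5 min; less 30 min break → 8 h 35 min
Total: 8 h 29 min + 4 h 30 min + 8 h 35 min = 21 h 34 min.

21.57 hours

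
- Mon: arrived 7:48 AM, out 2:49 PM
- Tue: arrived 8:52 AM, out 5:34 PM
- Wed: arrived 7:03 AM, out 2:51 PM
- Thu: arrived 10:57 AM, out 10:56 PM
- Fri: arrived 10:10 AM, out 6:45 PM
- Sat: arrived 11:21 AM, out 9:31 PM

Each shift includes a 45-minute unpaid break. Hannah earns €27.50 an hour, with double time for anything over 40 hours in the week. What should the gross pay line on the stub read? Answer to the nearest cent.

Mon: 7:48 AM–2:49 PM = 7 h 1 min; less 45 min break → 6 h 16 min
Tue: 8:52 AM–5:34 PM = 8 h 42 min; less 45 min break → 7 h 57 min
Wed: 7:03 AM–2:51 PM = 7 h 48 min; less 45 min break → 7 h 3 min
Thu: 10:57 AM–10:56 PM = 11 h 59 min; less 45 min break → 11 h 14 min
Fri: 10:10 AM–6:45 PM = 8 h 35 min; less 45 min break → 7 h 50 min
Sat: 11:21 AM–9:31 PM = 10 h 10 min; less 45 min break → 9 h 25 min
Total worked: 49 h 45 min = 2985 min.
Regular 40 h 0 min = 2400 min at €27.50/h; overtime 9 h 45 min = 585 min at €55.00/h.
Pay = (2400 × €27.50 + 585 × €55.00) ÷ 60 = €1636.25.

€1636.25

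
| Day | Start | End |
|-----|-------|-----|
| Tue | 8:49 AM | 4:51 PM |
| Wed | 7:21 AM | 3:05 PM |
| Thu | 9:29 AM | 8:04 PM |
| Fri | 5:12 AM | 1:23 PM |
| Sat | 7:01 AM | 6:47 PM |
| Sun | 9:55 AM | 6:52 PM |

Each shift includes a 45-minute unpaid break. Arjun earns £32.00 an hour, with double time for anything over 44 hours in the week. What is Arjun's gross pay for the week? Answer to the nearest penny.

£1840.00

Tue: 8:49 AM–4:51 PM = 8 h 2 min; less 45 min break → 7 h 17 min
Wed: 7:21 AM–3:05 PM = 7 h 44 min; less 45 min break → 6 h 59 min
Thu: 9:29 AM–8:04 PM = 10 h 35 min; less 45 min break → 9 h 50 min
Fri: 5:12 AM–1:23 PM = 8 h 11 min; less 45 min break → 7 h 26 min
Sat: 7:01 AM–6:47 PM = 11 h 46 min; less 45 min break → 11 h 1 min
Sun: 9:55 AM–6:52 PM = 8 h 57 min; less 45 min break → 8 h 12 min
Total worked: 50 h 45 min = 3045 min.
Regular 44 h 0 min = 2640 min at £32.00/h; overtime 6 h 45 min = 405 min at £64.00/h.
Pay = (2640 × £32.00 + 405 × £64.00) ÷ 60 = £1840.00.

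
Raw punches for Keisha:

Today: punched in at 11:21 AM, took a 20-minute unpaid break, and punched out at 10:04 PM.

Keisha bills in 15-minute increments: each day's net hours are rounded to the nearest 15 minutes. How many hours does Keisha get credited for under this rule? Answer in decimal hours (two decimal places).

10.50 hours

Today: 11:21 AM–10:04 PM = 10 h 43 min − 20 min = 10 h 23 min → rounds to 10 h 30 min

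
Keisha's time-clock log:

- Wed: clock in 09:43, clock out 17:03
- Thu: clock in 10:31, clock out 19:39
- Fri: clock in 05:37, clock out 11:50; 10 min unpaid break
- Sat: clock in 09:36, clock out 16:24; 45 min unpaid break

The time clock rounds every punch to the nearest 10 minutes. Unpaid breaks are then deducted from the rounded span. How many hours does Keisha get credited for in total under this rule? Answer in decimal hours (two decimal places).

Wed: in 09:43→09:40, out 17:03→17:00; 7 h 20 min
Thu: in 10:31→10:30, out 19:39→19:40; 9 h 10 min
Fri: in 05:37→05:40, out 11:50→11:50; 6 h 10 min − 10 min = 6 h 0 min
Sat: in 09:36→09:40, out 16:24→16:20; 6 h 40 min − 45 min = 5 h 55 min
Total credited: 28 h 25 min.

28.42 hours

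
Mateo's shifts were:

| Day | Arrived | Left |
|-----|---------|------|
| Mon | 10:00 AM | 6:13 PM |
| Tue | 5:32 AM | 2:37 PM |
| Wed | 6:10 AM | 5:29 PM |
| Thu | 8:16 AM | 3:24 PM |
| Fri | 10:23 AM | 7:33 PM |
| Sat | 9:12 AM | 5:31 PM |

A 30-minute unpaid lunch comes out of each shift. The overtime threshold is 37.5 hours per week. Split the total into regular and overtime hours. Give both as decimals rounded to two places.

Regular 37.50 hours, overtime 12.73 hours

Mon: 10:00 AM–6:13 PM = 8 h 13 min; less 30 min break → 7 h 43 min
Tue: 5:32 AM–2:37 PM = 9 h 5 min; less 30 min break → 8 h 35 min
Wed: 6:10 AM–5:29 PM = 11 h 19 min; less 30 min break → 10 h 49 min
Thu: 8:16 AM–3:24 PM = 7 h 8 min; less 30 min break → 6 h 38 min
Fri: 10:23 AM–7:33 PM = 9 h 10 min; less 30 min break → 8 h 40 min
Sat: 9:12 AM–5:31 PM = 8 h 19 min; less 30 min break → 7 h 49 min
Total worked: 50 h 14 min = 50.23 h.
Threshold 37.5 h → overtime 12 h 44 min, regular 37 h 30 min.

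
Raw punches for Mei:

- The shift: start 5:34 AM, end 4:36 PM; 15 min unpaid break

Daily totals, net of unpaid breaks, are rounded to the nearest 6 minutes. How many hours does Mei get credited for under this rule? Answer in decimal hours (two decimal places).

10.80 hours

The shift: 5:34 AM–4:36 PM = 11 h 2 min − 15 min = 10 h 47 min → rounds to 10 h 48 min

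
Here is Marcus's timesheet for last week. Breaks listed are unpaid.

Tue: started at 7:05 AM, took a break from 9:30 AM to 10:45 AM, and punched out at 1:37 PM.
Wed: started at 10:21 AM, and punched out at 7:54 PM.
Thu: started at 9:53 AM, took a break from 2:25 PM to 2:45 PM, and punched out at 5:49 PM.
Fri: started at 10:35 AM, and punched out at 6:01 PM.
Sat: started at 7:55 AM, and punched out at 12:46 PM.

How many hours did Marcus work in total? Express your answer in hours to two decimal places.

34.72 hours

Tue: 7:05 AM–1:37 PM = 6 h 32 min; less 75 min break → 5 h 17 min
Wed: 10:21 AM–7:54 PM = 9 h 33 min
Thu: 9:53 AM–5:49 PM = 7 h 56 min; less 20 min break → 7 h 36 min
Fri: 10:35 AM–6:01 PM = 7 h 26 min
Sat: 7:55 AM–12:46 PM = 4 h 51 min
Total: 5 h 17 min + 9 h 33 min + 7 h 36 min + 7 h 26 min + 4 h 51 min = 34 h 43 min.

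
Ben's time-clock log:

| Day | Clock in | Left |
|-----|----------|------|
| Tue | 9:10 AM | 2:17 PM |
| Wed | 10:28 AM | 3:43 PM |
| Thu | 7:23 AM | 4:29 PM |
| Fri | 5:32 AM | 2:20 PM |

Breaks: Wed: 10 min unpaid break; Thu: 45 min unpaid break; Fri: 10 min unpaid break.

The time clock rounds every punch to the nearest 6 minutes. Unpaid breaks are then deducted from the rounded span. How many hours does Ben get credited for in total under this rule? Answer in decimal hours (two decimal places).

27.12 hours

Tue: in 9:10 AM→9:12 AM, out 2:17 PM→2:18 PM; 5 h 6 min
Wed: in 10:28 AM→10:30 AM, out 3:43 PM→3:42 PM; 5 h 12 min − 10 min = 5 h 2 min
Thu: in 7:23 AM→7:24 AM, out 4:29 PM→4:30 PM; 9 h 6 min − 45 min = 8 h 21 min
Fri: in 5:32 AM→5:30 AM, out 2:20 PM→2:18 PM; 8 h 48 min − 10 min = 8 h 38 min
Total credited: 27 h 7 min.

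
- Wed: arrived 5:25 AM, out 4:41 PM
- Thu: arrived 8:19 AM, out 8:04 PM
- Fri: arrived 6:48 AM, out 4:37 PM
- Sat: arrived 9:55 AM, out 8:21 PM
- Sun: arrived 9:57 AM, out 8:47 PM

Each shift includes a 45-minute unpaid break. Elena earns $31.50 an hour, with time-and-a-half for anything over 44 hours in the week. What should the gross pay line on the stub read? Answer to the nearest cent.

Wed: 5:25 AM–4:41 PM = 11 h 16 min; less 45 min break → 10 h 31 min
Thu: 8:19 AM–8:04 PM = 11 h 45 min; less 45 min break → 11 h 0 min
Fri: 6:48 AM–4:37 PM = 9 h 49 min; less 45 min break → 9 h 4 min
Sat: 9:55 AM–8:21 PM = 10 h 26 min; less 45 min break → 9 h 41 min
Sun: 9:57 AM–8:47 PM = 10 h 50 min; less 45 min break → 10 h 5 min
Total worked: 50 h 21 min = 3021 min.
Regular 44 h 0 min = 2640 min at $31.50/h; overtime 6 h 21 min = 381 min at $47.25/h.
Pay = (2640 × $31.50 + 381 × $47.25) ÷ 60 = $1686.04.

$1686.04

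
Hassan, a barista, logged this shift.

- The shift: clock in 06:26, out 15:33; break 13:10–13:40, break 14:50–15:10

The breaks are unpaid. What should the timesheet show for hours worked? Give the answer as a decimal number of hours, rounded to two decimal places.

The shift: 06:26–15:33 = 9 h 7 min; less 50 min break → 8 h 17 min

8.28 hours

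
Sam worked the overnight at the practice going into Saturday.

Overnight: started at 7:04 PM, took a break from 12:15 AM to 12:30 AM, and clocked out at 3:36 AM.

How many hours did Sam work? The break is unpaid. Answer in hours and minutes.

8 h 17 min

Overnight: 7:04 PM → midnight = 4 h 56 min; midnight → 3:36 AM = 3 h 36 min; span 8 h 32 min; less 15 min break → 8 h 17 min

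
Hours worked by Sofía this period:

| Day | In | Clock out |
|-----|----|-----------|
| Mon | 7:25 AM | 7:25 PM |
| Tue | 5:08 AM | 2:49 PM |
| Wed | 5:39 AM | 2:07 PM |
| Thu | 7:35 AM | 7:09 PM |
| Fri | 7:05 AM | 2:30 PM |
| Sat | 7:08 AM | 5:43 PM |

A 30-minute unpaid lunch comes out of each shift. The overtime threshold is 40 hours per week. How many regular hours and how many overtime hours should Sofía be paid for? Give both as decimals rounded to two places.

Mon: 7:25 AM–7:25 PM = 12 h 0 min; less 30 min break → 11 h 30 min
Tue: 5:08 AM–2:49 PM = 9 h 41 min; less 30 min break → 9 h 11 min
Wed: 5:39 AM–2:07 PM = 8 h 28 min; less 30 min break → 7 h 58 min
Thu: 7:35 AM–7:09 PM = 11 h 34 min; less 30 min break → 11 h 4 min
Fri: 7:05 AM–2:30 PM = 7 h 25 min; less 30 min break → 6 h 55 min
Sat: 7:08 AM–5:43 PM = 10 h 35 min; less 30 min break → 10 h 5 min
Total worked: 56 h 43 min = 56.72 h.
Threshold 40 h → overtime 16 h 43 min, regular 40 h 0 min.

Regular 40.00 hours, overtime 16.72 hours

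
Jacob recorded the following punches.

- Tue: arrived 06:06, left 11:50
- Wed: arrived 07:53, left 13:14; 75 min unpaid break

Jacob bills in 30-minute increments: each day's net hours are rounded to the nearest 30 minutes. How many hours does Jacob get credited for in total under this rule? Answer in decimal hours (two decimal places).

9.50 hours

Tue: 06:06–11:50 = 5 h 44 min → rounds to 5 h 30 min
Wed: 07:53–13:14 = 5 h 21 min − 75 min = 4 h 6 min → rounds to 4 h 0 min
Total credited: 9 h 30 min.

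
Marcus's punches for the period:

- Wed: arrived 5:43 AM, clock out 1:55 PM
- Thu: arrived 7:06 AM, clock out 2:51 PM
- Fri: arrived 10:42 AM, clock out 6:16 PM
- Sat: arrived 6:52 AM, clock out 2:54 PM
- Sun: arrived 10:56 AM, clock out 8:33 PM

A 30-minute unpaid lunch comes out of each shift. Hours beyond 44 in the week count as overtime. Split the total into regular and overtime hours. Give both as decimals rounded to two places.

Wed: 5:43 AM–1:55 PM = 8 h 12 min; less 30 min break → 7 h 42 min
Thu: 7:06 AM–2:51 PM = 7 h 45 min; less 30 min break → 7 h 15 min
Fri: 10:42 AM–6:16 PM = 7 h 34 min; less 30 min break → 7 h 4 min
Sat: 6:52 AM–2:54 PM = 8 h 2 min; less 30 min break → 7 h 32 min
Sun: 10:56 AM–8:33 PM = 9 h 37 min; less 30 min break → 9 h 7 min
Total worked: 38 h 40 min = 38.67 h.
Threshold 44 h → overtime 0 h 0 min, regular 38 h 40 min.

Regular 38.67 hours, overtime 0.00 hours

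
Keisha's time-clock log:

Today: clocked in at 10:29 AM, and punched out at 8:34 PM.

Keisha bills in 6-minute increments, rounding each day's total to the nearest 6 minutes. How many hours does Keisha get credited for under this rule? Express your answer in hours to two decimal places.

Today: 10:29 AM–8:34 PM = 10 h 5 min → rounds to 10 h 6 min

10.10 hours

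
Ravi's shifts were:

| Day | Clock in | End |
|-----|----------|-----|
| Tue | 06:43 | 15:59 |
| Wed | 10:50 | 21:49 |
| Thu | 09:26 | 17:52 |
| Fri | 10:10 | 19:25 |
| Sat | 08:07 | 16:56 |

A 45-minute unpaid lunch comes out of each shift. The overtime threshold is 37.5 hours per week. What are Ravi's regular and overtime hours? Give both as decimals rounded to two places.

Regular 37.50 hours, overtime 5.50 hours

Tue: 06:43–15:59 = 9 h 16 min; less 45 min break → 8 h 31 min
Wed: 10:50–21:49 = 10 h 59 min; less 45 min break → 10 h 14 min
Thu: 09:26–17:52 = 8 h 26 min; less 45 min break → 7 h 41 min
Fri: 10:10–19:25 = 9 h 15 min; less 45 min break → 8 h 30 min
Sat: 08:07–16:56 = 8 h 49 min; less 45 min break → 8 h 4 min
Total worked: 43 h 0 min = 43.00 h.
Threshold 37.5 h → overtime 5 h 30 min, regular 37 h 30 min.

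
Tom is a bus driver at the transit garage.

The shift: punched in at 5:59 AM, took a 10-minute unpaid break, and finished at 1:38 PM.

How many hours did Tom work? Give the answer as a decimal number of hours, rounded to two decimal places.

The shift: 5:59 AM–1:38 PM = 7 h 39 min; less 10 min break → 7 h 29 min

7.48 hours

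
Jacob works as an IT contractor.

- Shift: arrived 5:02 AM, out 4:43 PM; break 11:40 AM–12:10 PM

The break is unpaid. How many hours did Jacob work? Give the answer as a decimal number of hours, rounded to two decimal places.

11.18 hours

Shift: 5:02 AM–4:43 PM = 11 h 41 min; less 30 min break → 11 h 11 min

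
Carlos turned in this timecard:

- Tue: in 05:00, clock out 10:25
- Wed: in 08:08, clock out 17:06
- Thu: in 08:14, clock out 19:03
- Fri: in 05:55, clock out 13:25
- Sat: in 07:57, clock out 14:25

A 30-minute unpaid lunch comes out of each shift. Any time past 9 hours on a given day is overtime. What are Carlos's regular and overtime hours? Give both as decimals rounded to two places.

Tue: 05:00–10:25 = 5 h 25 min; less 30 min break → 4 h 55 min
Wed: 08:08–17:06 = 8 h 58 min; less 30 min break → 8 h 28 min
Thu: 08:14–19:03 = 10 h 49 min; less 30 min break → 10 h 19 min
Fri: 05:55–13:25 = 7 h 30 min; less 30 min break → 7 h 0 min
Sat: 07:57–14:25 = 6 h 28 min; less 30 min break → 5 h 58 min
Tue reg 4 h 55 min / OT 0 h 0 min; Wed reg 8 h 28 min / OT 0 h 0 min; Thu reg 9 h 0 min / OT 1 h 19 min; Fri reg 7 h 0 min / OT 0 h 0 min; Sat reg 5 h 58 min / OT 0 h 0 min.
Totals: regular 35 h 21 min, overtime 1 h 19 min.

Regular 35.35 hours, overtime 1.32 hours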